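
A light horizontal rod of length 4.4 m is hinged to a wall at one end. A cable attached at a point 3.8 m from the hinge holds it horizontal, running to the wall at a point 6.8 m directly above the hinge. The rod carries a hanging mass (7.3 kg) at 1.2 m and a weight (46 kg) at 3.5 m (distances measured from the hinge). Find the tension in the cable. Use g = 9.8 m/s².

Choose the hinge as the axis so the unknown hinge reaction has zero arm there.
Hanging mass: 7.3 × 9.8 = 71.54 N down at 1.2 m → arm 1.2 m, τ = 71.54 × 1.2 = 85.85 N·m clockwise.
Weight: 46 × 9.8 = 450.8 N down at 3.5 m → arm 3.5 m, τ = 450.8 × 3.5 = 1578 N·m clockwise.
Total clockwise load moment = 1664 N·m.
The cable tension T acts at 3.8 m; only its component perpendicular to the rod, T sinθ, produces torque. sinθ = h/√(h²+d²) = 6.8/√(6.8²+3.8²) = 0.8729.
Setting net torque to zero: T × 3.8 × 0.8729 = 1664 → T = 1664 / 3.317 = 502 N.

T ≈ 502 N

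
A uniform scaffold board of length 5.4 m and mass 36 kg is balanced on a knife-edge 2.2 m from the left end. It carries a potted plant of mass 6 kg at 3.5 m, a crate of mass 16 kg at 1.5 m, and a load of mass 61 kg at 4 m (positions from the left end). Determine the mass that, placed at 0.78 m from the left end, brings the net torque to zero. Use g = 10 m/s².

Taking torques about the knife-edge (at 2.2 m from the left end):
Beam weight: 36 × 10 = 360 N down at 2.7 m → arm 0.5 m, τ = 360 × 0.5 = 180 N·m clockwise.
Potted plant: 6 × 10 = 60 N down at 3.5 m → arm 1.3 m, τ = 60 × 1.3 = 78 N·m clockwise.
Crate: 16 × 10 = 160 N down at 1.5 m → arm 0.7 m, τ = 160 × 0.7 = 112 N·m counterclockwise.
Load: 61 × 10 = 610 N down at 4 m → arm 1.8 m, τ = 610 × 1.8 = 1098 N·m clockwise.
Net moment of known loads = 1244 N·m clockwise.
An unknown mass m at 0.78 m has arm 1.42 m; its moment is m·g·1.42 counterclockwise.
Στ = 0 ⇒ m × 10 × 1.42 = 1244 ⇒ m = 1244 / (10 × 1.42) = 87.6 kg.

m ≈ 87.6 kg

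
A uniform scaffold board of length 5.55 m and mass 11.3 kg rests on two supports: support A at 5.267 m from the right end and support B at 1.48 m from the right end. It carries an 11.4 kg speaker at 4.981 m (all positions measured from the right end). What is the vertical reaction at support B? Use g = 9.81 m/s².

Take moments about support A.
Beam weight: 11.3 × 9.81 = 110.9 N down at 2.775 m → arm 2.492 m, τ = 110.9 × 2.492 = 276.4 N·m clockwise.
Speaker: 11.4 × 9.81 = 111.8 N down at 4.981 m → arm 0.286 m, τ = 111.8 × 0.286 = 31.97 N·m clockwise.
Net load moment about support A = 308.4 N·m clockwise.
Reaction R at support B is upward at 1.48 m, arm 3.787 m → moment R × 3.787 counterclockwise.
Στ = 0 ⇒ R × 3.787 = 308.4 ⇒ R = 81.4 N.

R_B ≈ 81.4 N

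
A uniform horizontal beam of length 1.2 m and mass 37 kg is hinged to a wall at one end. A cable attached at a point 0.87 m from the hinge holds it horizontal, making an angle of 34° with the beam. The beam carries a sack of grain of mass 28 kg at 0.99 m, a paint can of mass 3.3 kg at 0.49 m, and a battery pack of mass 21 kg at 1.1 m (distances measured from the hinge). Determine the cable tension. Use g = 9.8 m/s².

T ≈ 1500 N

Taking torques about the hinge:
Beam weight: 37 × 9.8 = 362.6 N down at 0.6 m → arm 0.6 m, τ = 362.6 × 0.6 = 217.6 N·m clockwise.
Sack of grain: 28 × 9.8 = 274.4 N down at 0.99 m → arm 0.99 m, τ = 274.4 × 0.99 = 271.7 N·m clockwise.
Paint can: 3.3 × 9.8 = 32.34 N down at 0.49 m → arm 0.49 m, τ = 32.34 × 0.49 = 15.85 N·m clockwise.
Battery pack: 21 × 9.8 = 205.8 N down at 1.1 m → arm 1.1 m, τ = 205.8 × 1.1 = 226.4 N·m clockwise.
Total clockwise load moment = 731.5 N·m.
The cable tension T acts at 0.87 m; only its component perpendicular to the beam, T sinθ, produces torque. sin 34° = 0.5592.
Setting net torque to zero: T × 0.87 × 0.5592 = 731.5 → T = 731.5 / 0.4865 = 1500 N.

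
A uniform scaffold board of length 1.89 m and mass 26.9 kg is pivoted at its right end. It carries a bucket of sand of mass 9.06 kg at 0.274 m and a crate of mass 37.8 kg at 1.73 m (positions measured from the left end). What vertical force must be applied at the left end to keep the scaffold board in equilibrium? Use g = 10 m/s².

Take moments about the right end.
Beam weight: 26.9 × 10 = 269 N down at 0.945 m → arm 0.945 m, τ = 269 × 0.945 = 254.2 N·m counterclockwise.
Bucket of sand: 9.06 × 10 = 90.6 N down at 0.274 m → arm 1.616 m, τ = 90.6 × 1.616 = 146.4 N·m counterclockwise.
Crate: 37.8 × 10 = 378 N down at 1.73 m → arm 0.16 m, τ = 378 × 0.16 = 60.48 N·m counterclockwise.
Net moment of the loads = 461.1 N·m counterclockwise.
The upward force F acts at the left end, arm 1.89 m, giving F × 1.89 clockwise.
Στ = 0 ⇒ F × 1.89 = 461.1 ⇒ F = 461.1 / 1.89 = 244 N.

F ≈ 244 N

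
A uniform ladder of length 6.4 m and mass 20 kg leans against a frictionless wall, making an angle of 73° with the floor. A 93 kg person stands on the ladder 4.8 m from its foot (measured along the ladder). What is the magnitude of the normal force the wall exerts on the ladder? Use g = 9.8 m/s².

N_wall ≈ 239 N

Taking torques about the foot of the ladder:
Ladder weight 20×9.8 = 196 N acts at 3.2 m along the ladder; its horizontal arm is 3.2·cos73° = 0.9356 m → τ = 183.4 N·m clockwise.
Person: 93×9.8 = 911.4 N at 4.8 m → arm 1.403 m → τ = 1279 N·m clockwise.
Wall normal N acts horizontally at the top; its moment arm is the height L sinθ = 6.4·sin73° = 6.12 m, counterclockwise.
Setting net torque to zero: N × 6.12 = 1462 → N = 239 N.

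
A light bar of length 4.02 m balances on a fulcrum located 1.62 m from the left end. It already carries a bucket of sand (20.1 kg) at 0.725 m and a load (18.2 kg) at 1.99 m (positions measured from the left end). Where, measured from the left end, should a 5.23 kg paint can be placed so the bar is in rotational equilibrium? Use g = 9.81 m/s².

x ≈ 3.77 m from the left end

About the fulcrum (at 1.62 m from the left end):
Bucket of sand: 20.1 × 9.81 = 197.2 N down at 0.725 m → arm 0.895 m, τ = 197.2 × 0.895 = 176.5 N·m counterclockwise.
Load: 18.2 × 9.81 = 178.5 N down at 1.99 m → arm 0.37 m, τ = 178.5 × 0.37 = 66.05 N·m clockwise.
Net moment of existing loads = 110.5 N·m counterclockwise.
The paint can weighs 5.23 × 9.81 = 51.31 N and must supply an equal clockwise moment, so its lever arm about the fulcrum is 110.5 / 51.31 = 2.15 m.
That puts it at 1.62 + 2.15 = 3.77 m from the left end.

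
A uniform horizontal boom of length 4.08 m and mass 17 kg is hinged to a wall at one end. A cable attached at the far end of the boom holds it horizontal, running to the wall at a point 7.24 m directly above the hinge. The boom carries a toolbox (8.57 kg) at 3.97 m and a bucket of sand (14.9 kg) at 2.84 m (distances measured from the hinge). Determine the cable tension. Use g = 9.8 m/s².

Taking torques about the hinge:
Beam weight: 17 × 9.8 = 166.6 N down at 2.04 m → arm 2.04 m, τ = 166.6 × 2.04 = 339.9 N·m clockwise.
Toolbox: 8.57 × 9.8 = 83.99 N down at 3.97 m → arm 3.97 m, τ = 83.99 × 3.97 = 333.4 N·m clockwise.
Bucket of sand: 14.9 × 9.8 = 146 N down at 2.84 m → arm 2.84 m, τ = 146 × 2.84 = 414.6 N·m clockwise.
Total clockwise load moment = 1088 N·m.
The cable tension T acts at 4.08 m; only its component perpendicular to the boom, T sinθ, produces torque. sinθ = h/√(h²+d²) = 7.24/√(7.24²+4.08²) = 0.8712.
Στ = 0 ⇒ T × 4.08 × 0.8712 = 1088 ⇒ T = 1088 / 3.554 = 306 N.

T ≈ 306 N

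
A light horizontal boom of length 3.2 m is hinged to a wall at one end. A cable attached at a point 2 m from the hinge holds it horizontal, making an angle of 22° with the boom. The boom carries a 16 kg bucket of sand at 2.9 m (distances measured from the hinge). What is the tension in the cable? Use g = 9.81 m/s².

Taking torques about the hinge:
Bucket of sand: 16 × 9.81 = 157 N down at 2.9 m → arm 2.9 m, τ = 157 × 2.9 = 455.3 N·m clockwise.
Total clockwise load moment = 455.3 N·m.
The cable tension T acts at 2 m; only its component perpendicular to the boom, T sinθ, produces torque. sin 22° = 0.3746.
Setting net torque to zero: T × 2 × 0.3746 = 455.3 → T = 455.3 / 0.7492 = 608 N.

T ≈ 608 N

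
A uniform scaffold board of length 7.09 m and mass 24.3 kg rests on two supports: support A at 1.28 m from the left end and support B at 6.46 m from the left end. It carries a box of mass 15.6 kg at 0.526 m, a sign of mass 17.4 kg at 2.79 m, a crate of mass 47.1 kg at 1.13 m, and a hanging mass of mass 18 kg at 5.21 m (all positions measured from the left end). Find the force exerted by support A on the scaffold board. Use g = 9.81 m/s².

Sum moments about support B (its reaction then has zero moment arm).
Beam weight: 24.3 × 9.81 = 238.4 N down at 3.545 m → arm 2.915 m, τ = 238.4 × 2.915 = 694.9 N·m counterclockwise.
Box: 15.6 × 9.81 = 153 N down at 0.526 m → arm 5.934 m, τ = 153 × 5.934 = 907.9 N·m counterclockwise.
Sign: 17.4 × 9.81 = 170.7 N down at 2.79 m → arm 3.67 m, τ = 170.7 × 3.67 = 626.5 N·m counterclockwise.
Crate: 47.1 × 9.81 = 462.1 N down at 1.13 m → arm 5.33 m, τ = 462.1 × 5.33 = 2463 N·m counterclockwise.
Hanging mass: 18 × 9.81 = 176.6 N down at 5.21 m → arm 1.25 m, τ = 176.6 × 1.25 = 220.8 N·m counterclockwise.
Net load moment about support B = 4913 N·m counterclockwise.
Reaction R at support A is upward at 1.28 m, arm 5.18 m → moment R × 5.18 clockwise.
For rotational equilibrium, R × 5.18 = 4913, so R = 948 N.

R_A ≈ 948 N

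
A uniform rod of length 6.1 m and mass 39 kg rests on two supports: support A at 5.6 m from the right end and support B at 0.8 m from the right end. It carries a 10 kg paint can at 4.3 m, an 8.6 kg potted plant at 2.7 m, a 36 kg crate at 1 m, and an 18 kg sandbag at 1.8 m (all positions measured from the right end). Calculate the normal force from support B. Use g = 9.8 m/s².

Choose support A as the axis so its reaction then has zero moment arm.
Beam weight: 39 × 9.8 = 382.2 N down at 3.05 m → arm 2.55 m, τ = 382.2 × 2.55 = 974.6 N·m clockwise.
Paint can: 10 × 9.8 = 98 N down at 4.3 m → arm 1.3 m, τ = 98 × 1.3 = 127.4 N·m clockwise.
Potted plant: 8.6 × 9.8 = 84.28 N down at 2.7 m → arm 2.9 m, τ = 84.28 × 2.9 = 244.4 N·m clockwise.
Crate: 36 × 9.8 = 352.8 N down at 1 m → arm 4.6 m, τ = 352.8 × 4.6 = 1623 N·m clockwise.
Sandbag: 18 × 9.8 = 176.4 N down at 1.8 m → arm 3.8 m, τ = 176.4 × 3.8 = 670.3 N·m clockwise.
Net load moment about support A = 3640 N·m clockwise.
Reaction R at support B is upward at 0.8 m, arm 4.8 m → moment R × 4.8 counterclockwise.
Στ = 0 ⇒ R × 4.8 = 3640 ⇒ R = 758 N.

R_B ≈ 758 N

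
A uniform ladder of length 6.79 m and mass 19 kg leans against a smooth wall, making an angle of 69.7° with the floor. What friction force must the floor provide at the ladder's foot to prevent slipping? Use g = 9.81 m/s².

f ≈ 34.5 N

Taking torques about the foot of the ladder:
Ladder weight 19×9.81 = 186.4 N acts at 3.395 m along the ladder; its horizontal arm is 3.395·cos69.7° = 1.178 m → τ = 219.6 N·m clockwise.
Wall normal N acts horizontally at the top; its moment arm is the height L sinθ = 6.79·sin69.7° = 6.368 m, counterclockwise.
For rotational equilibrium, N × 6.368 = 219.6, so N = 34.5 N.
ΣFx = 0: friction at the foot balances the wall's push, so f = N_wall = 34.5 N.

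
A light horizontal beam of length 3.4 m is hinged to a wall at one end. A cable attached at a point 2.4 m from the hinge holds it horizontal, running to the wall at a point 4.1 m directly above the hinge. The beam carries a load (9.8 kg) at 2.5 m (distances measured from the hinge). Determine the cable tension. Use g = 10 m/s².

T ≈ 118 N

Sum moments about the hinge (the unknown hinge reaction has zero arm there).
Load: 9.8 × 10 = 98 N down at 2.5 m → arm 2.5 m, τ = 98 × 2.5 = 245 N·m clockwise.
Total clockwise load moment = 245 N·m.
The cable tension T acts at 2.4 m; only its component perpendicular to the beam, T sinθ, produces torque. sinθ = h/√(h²+d²) = 4.1/√(4.1²+2.4²) = 0.863.
Setting net torque to zero: T × 2.4 × 0.863 = 245 → T = 245 / 2.071 = 118 N.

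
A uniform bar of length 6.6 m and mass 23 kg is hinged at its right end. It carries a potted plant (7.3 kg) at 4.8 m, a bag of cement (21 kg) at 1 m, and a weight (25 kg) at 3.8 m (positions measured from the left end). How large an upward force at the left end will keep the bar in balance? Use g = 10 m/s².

Sum moments about the right end (the unknown pivot reaction has zero arm there).
Beam weight: 23 × 10 = 230 N down at 3.3 m → arm 3.3 m, τ = 230 × 3.3 = 759 N·m counterclockwise.
Potted plant: 7.3 × 10 = 73 N down at 4.8 m → arm 1.8 m, τ = 73 × 1.8 = 131.4 N·m counterclockwise.
Bag of cement: 21 × 10 = 210 N down at 1 m → arm 5.6 m, τ = 210 × 5.6 = 1176 N·m counterclockwise.
Weight: 25 × 10 = 250 N down at 3.8 m → arm 2.8 m, τ = 250 × 2.8 = 700 N·m counterclockwise.
Net moment of the loads = 2766 N·m counterclockwise.
The upward force F acts at the left end, arm 6.6 m, giving F × 6.6 clockwise.
Balancing moments: F × 6.6 = 2766, giving F = 2766 / 6.6 = 419 N.

F ≈ 419 N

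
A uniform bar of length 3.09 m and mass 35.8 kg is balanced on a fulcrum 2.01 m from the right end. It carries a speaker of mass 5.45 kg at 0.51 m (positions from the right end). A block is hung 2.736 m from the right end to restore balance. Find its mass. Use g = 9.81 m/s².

m ≈ 34.2 kg

Take moments about the fulcrum (at 2.01 m from the right end).
Beam weight: 35.8 × 9.81 = 351.2 N down at 1.545 m → arm 0.465 m, τ = 351.2 × 0.465 = 163.3 N·m clockwise.
Speaker: 5.45 × 9.81 = 53.46 N down at 0.51 m → arm 1.5 m, τ = 53.46 × 1.5 = 80.19 N·m clockwise.
Net moment of known loads = 243.5 N·m clockwise.
An unknown mass m at 2.736 m has arm 0.726 m; its moment is m·g·0.726 counterclockwise.
For rotational equilibrium, m × 9.81 × 0.726 = 243.5, so m = 243.5 / (9.81 × 0.726) = 34.2 kg.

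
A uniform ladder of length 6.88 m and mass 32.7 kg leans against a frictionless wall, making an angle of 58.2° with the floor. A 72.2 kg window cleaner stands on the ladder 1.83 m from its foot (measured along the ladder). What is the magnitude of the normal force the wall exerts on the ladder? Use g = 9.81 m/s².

N_wall ≈ 216 N

Sum moments about the foot of the ladder (the floor normal and friction both act there and drop out).
Ladder weight 32.7×9.81 = 320.8 N acts at 3.44 m along the ladder; its horizontal arm is 3.44·cos58.2° = 1.813 m → τ = 581.6 N·m clockwise.
Window cleaner: 72.2×9.81 = 708.3 N at 1.83 m → arm 0.9643 m → τ = 683 N·m clockwise.
Wall normal N acts horizontally at the top; its moment arm is the height L sinθ = 6.88·sin58.2° = 5.847 m, counterclockwise.
Setting net torque to zero: N × 5.847 = 1265 → N = 216 N.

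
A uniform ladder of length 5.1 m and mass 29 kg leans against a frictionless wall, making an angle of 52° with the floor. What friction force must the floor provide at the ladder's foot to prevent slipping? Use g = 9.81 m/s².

Choose the foot of the ladder as the axis so the floor normal and friction both act there and drop out.
Ladder weight 29×9.81 = 284.5 N acts at 2.55 m along the ladder; its horizontal arm is 2.55·cos52° = 1.57 m → τ = 446.7 N·m clockwise.
Wall normal N acts horizontally at the top; its moment arm is the height L sinθ = 5.1·sin52° = 4.019 m, counterclockwise.
For rotational equilibrium, N × 4.019 = 446.7, so N = 111 N.
ΣFx = 0: friction at the foot balances the wall's push, so f = N_wall = 111 N.

f ≈ 111 N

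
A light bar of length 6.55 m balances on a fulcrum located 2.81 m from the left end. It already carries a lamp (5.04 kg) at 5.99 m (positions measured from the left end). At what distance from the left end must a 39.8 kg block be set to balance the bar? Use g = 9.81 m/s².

x ≈ 2.41 m from the left end

Sum moments about the fulcrum (at 2.81 m from the left end) (the support reaction has zero arm there).
Lamp: 5.04 × 9.81 = 49.44 N down at 5.99 m → arm 3.18 m, τ = 49.44 × 3.18 = 157.2 N·m clockwise.
Net moment of existing loads = 157.2 N·m clockwise.
The block weighs 39.8 × 9.81 = 390.4 N and must supply an equal counterclockwise moment, so its lever arm about the fulcrum is 157.2 / 390.4 = 0.403 m.
That puts it at 2.81 − 0.403 = 2.41 m from the left end.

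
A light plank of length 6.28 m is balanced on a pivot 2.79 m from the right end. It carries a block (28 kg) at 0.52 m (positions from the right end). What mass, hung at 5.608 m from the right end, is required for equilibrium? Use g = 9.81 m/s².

Sum moments about the pivot (at 2.79 m from the right end) (the support reaction has zero arm there).
Block: 28 × 9.81 = 274.7 N down at 0.52 m → arm 2.27 m, τ = 274.7 × 2.27 = 623.6 N·m clockwise.
Net moment of known loads = 623.6 N·m clockwise.
An unknown mass m at 5.608 m has arm 2.818 m; its moment is m·g·2.818 counterclockwise.
Balancing moments: m × 9.81 × 2.818 = 623.6, giving m = 623.6 / (9.81 × 2.818) = 22.6 kg.

m ≈ 22.6 kg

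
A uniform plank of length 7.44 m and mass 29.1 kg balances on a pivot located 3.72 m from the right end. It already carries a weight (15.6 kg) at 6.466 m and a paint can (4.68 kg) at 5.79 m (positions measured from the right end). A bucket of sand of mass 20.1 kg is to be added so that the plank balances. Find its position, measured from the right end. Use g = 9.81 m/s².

x ≈ 1.11 m from the right end

Sum moments about the pivot (at 3.72 m from the right end) (the support reaction has zero arm there).
Beam weight: acts at the pivot, moment arm 0 → no torque.
Weight: 15.6 × 9.81 = 153 N down at 6.466 m → arm 2.746 m, τ = 153 × 2.746 = 420.1 N·m counterclockwise.
Paint can: 4.68 × 9.81 = 45.91 N down at 5.79 m → arm 2.07 m, τ = 45.91 × 2.07 = 95.03 N·m counterclockwise.
Net moment of existing loads = 515.1 N·m counterclockwise.
The bucket of sand weighs 20.1 × 9.81 = 197.2 N and must supply an equal clockwise moment, so its lever arm about the pivot is 515.1 / 197.2 = 2.61 m.
That puts it at 3.72 − 2.61 = 1.11 m from the right end.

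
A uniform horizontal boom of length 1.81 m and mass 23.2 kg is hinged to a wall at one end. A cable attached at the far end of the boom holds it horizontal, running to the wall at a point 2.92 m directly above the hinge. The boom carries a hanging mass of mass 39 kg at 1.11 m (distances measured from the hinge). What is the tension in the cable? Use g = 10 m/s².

T ≈ 418 N

Taking torques about the hinge:
Beam weight: 23.2 × 10 = 232 N down at 0.905 m → arm 0.905 m, τ = 232 × 0.905 = 210 N·m clockwise.
Hanging mass: 39 × 10 = 390 N down at 1.11 m → arm 1.11 m, τ = 390 × 1.11 = 432.9 N·m clockwise.
Total clockwise load moment = 642.9 N·m.
The cable tension T acts at 1.81 m; only its component perpendicular to the boom, T sinθ, produces torque. sinθ = h/√(h²+d²) = 2.92/√(2.92²+1.81²) = 0.85.
Στ = 0 ⇒ T × 1.81 × 0.85 = 642.9 ⇒ T = 642.9 / 1.538 = 418 N.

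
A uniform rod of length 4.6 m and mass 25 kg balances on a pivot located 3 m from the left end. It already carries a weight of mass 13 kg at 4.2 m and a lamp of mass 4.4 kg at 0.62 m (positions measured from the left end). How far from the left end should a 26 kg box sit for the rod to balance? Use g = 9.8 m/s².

x ≈ 3.48 m from the left end

Sum moments about the pivot (at 3 m from the left end) (the support reaction has zero arm there).
Beam weight: 25 × 9.8 = 245 N down at 2.3 m → arm 0.7 m, τ = 245 × 0.7 = 171.5 N·m counterclockwise.
Weight: 13 × 9.8 = 127.4 N down at 4.2 m → arm 1.2 m, τ = 127.4 × 1.2 = 152.9 N·m clockwise.
Lamp: 4.4 × 9.8 = 43.12 N down at 0.62 m → arm 2.38 m, τ = 43.12 × 2.38 = 102.6 N·m counterclockwise.
Net moment of existing loads = 121.2 N·m counterclockwise.
The box weighs 26 × 9.8 = 254.8 N and must supply an equal clockwise moment, so its lever arm about the pivot is 121.2 / 254.8 = 0.476 m.
That puts it at 3 + 0.476 = 3.48 m from the left end.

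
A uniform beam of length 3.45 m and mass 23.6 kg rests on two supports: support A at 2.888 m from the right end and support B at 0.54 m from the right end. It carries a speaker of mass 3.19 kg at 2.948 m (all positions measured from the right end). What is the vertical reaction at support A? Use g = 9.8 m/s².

R_A ≈ 149 N

Choose support B as the axis so its reaction then has zero moment arm.
Beam weight: 23.6 × 9.8 = 231.3 N down at 1.725 m → arm 1.185 m, τ = 231.3 × 1.185 = 274.1 N·m counterclockwise.
Speaker: 3.19 × 9.8 = 31.26 N down at 2.948 m → arm 2.408 m, τ = 31.26 × 2.408 = 75.27 N·m counterclockwise.
Net load moment about support B = 349.4 N·m counterclockwise.
Reaction R at support A is upward at 2.888 m, arm 2.348 m → moment R × 2.348 clockwise.
Setting net torque to zero: R × 2.348 = 349.4 → R = 149 N.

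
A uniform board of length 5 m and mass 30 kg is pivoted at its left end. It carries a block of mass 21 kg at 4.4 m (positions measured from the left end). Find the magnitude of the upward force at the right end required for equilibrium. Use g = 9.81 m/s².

F ≈ 328 N

Take moments about the left end.
Beam weight: 30 × 9.81 = 294.3 N down at 2.5 m → arm 2.5 m, τ = 294.3 × 2.5 = 735.8 N·m clockwise.
Block: 21 × 9.81 = 206 N down at 4.4 m → arm 4.4 m, τ = 206 × 4.4 = 906.4 N·m clockwise.
Net moment of the loads = 1642 N·m clockwise.
The upward force F acts at the right end, arm 5 m, giving F × 5 counterclockwise.
For rotational equilibrium, F × 5 = 1642, so F = 1642 / 5 = 328 N.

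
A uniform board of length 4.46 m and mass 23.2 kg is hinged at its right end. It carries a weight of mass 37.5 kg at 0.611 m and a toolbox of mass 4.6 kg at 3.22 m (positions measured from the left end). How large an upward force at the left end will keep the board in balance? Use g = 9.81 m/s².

Taking torques about the right end:
Beam weight: 23.2 × 9.81 = 227.6 N down at 2.23 m → arm 2.23 m, τ = 227.6 × 2.23 = 507.5 N·m counterclockwise.
Weight: 37.5 × 9.81 = 367.9 N down at 0.611 m → arm 3.849 m, τ = 367.9 × 3.849 = 1416 N·m counterclockwise.
Toolbox: 4.6 × 9.81 = 45.13 N down at 3.22 m → arm 1.24 m, τ = 45.13 × 1.24 = 55.96 N·m counterclockwise.
Net moment of the loads = 1979 N·m counterclockwise.
The upward force F acts at the left end, arm 4.46 m, giving F × 4.46 clockwise.
For rotational equilibrium, F × 4.46 = 1979, so F = 1979 / 4.46 = 444 N.

F ≈ 444 N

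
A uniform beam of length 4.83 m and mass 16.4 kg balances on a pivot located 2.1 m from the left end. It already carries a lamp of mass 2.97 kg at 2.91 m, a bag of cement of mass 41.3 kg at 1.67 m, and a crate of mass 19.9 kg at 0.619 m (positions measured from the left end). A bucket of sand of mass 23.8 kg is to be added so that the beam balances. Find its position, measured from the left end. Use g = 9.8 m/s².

x ≈ 3.77 m from the left end

Take moments about the pivot (at 2.1 m from the left end).
Beam weight: 16.4 × 9.8 = 160.7 N down at 2.415 m → arm 0.315 m, τ = 160.7 × 0.315 = 50.62 N·m clockwise.
Lamp: 2.97 × 9.8 = 29.11 N down at 2.91 m → arm 0.81 m, τ = 29.11 × 0.81 = 23.58 N·m clockwise.
Bag of cement: 41.3 × 9.8 = 404.7 N down at 1.67 m → arm 0.43 m, τ = 404.7 × 0.43 = 174 N·m counterclockwise.
Crate: 19.9 × 9.8 = 195 N down at 0.619 m → arm 1.481 m, τ = 195 × 1.481 = 288.8 N·m counterclockwise.
Net moment of existing loads = 388.6 N·m counterclockwise.
The bucket of sand weighs 23.8 × 9.8 = 233.2 N and must supply an equal clockwise moment, so its lever arm about the pivot is 388.6 / 233.2 = 1.67 m.
That puts it at 2.1 + 1.67 = 3.77 m from the left end.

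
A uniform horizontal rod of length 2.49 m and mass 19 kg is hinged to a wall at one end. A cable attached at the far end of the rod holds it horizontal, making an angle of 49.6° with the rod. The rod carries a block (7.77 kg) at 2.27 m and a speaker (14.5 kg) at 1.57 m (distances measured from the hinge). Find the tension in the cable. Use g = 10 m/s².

About the hinge:
Beam weight: 19 × 10 = 190 N down at 1.245 m → arm 1.245 m, τ = 190 × 1.245 = 236.6 N·m clockwise.
Block: 7.77 × 10 = 77.7 N down at 2.27 m → arm 2.27 m, τ = 77.7 × 2.27 = 176.4 N·m clockwise.
Speaker: 14.5 × 10 = 145 N down at 1.57 m → arm 1.57 m, τ = 145 × 1.57 = 227.7 N·m clockwise.
Total clockwise load moment = 640.7 N·m.
The cable tension T acts at 2.49 m; only its component perpendicular to the rod, T sinθ, produces torque. sin 49.6° = 0.7615.
Balancing moments: T × 2.49 × 0.7615 = 640.7, giving T = 640.7 / 1.896 = 338 N.

T ≈ 338 N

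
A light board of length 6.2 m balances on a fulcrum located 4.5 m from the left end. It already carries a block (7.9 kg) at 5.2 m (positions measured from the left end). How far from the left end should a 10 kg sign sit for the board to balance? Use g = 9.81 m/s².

About the fulcrum (at 4.5 m from the left end):
Block: 7.9 × 9.81 = 77.5 N down at 5.2 m → arm 0.7 m, τ = 77.5 × 0.7 = 54.25 N·m clockwise.
Net moment of existing loads = 54.25 N·m clockwise.
The sign weighs 10 × 9.81 = 98.1 N and must supply an equal counterclockwise moment, so its lever arm about the fulcrum is 54.25 / 98.1 = 0.553 m.
That puts it at 4.5 − 0.553 = 3.95 m from the left end.

x ≈ 3.95 m from the left end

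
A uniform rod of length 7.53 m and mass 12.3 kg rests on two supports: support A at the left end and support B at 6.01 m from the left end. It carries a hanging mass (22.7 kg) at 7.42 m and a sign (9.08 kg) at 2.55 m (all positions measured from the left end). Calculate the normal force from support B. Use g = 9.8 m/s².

R_B ≈ 388 N

Take moments about support A.
Beam weight: 12.3 × 9.8 = 120.5 N down at 3.765 m → arm 3.765 m, τ = 120.5 × 3.765 = 453.7 N·m clockwise.
Hanging mass: 22.7 × 9.8 = 222.5 N down at 7.42 m → arm 7.42 m, τ = 222.5 × 7.42 = 1651 N·m clockwise.
Sign: 9.08 × 9.8 = 88.98 N down at 2.55 m → arm 2.55 m, τ = 88.98 × 2.55 = 226.9 N·m clockwise.
Net load moment about support A = 2332 N·m clockwise.
Reaction R at support B is upward at 6.01 m, arm 6.01 m → moment R × 6.01 counterclockwise.
For rotational equilibrium, R × 6.01 = 2332, so R = 388 N.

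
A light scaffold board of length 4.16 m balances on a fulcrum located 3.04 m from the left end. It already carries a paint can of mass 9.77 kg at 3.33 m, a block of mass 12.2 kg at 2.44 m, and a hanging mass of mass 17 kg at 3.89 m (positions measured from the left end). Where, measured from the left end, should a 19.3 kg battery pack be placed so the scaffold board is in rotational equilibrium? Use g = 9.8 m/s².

x ≈ 2.52 m from the left end

Take moments about the fulcrum (at 3.04 m from the left end).
Paint can: 9.77 × 9.8 = 95.75 N down at 3.33 m → arm 0.29 m, τ = 95.75 × 0.29 = 27.77 N·m clockwise.
Block: 12.2 × 9.8 = 119.6 N down at 2.44 m → arm 0.6 m, τ = 119.6 × 0.6 = 71.76 N·m counterclockwise.
Hanging mass: 17 × 9.8 = 166.6 N down at 3.89 m → arm 0.85 m, τ = 166.6 × 0.85 = 141.6 N·m clockwise.
Net moment of existing loads = 97.61 N·m clockwise.
The battery pack weighs 19.3 × 9.8 = 189.1 N and must supply an equal counterclockwise moment, so its lever arm about the fulcrum is 97.61 / 189.1 = 0.516 m.
That puts it at 3.04 − 0.516 = 2.52 m from the left end.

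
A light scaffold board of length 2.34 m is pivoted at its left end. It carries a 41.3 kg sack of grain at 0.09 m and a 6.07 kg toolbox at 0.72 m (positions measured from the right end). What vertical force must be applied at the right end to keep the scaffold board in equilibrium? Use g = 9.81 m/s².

F ≈ 431 N

About the left end:
Sack of grain: 41.3 × 9.81 = 405.2 N down at 0.09 m → arm 2.25 m, τ = 405.2 × 2.25 = 911.7 N·m clockwise.
Toolbox: 6.07 × 9.81 = 59.55 N down at 0.72 m → arm 1.62 m, τ = 59.55 × 1.62 = 96.47 N·m clockwise.
Net moment of the loads = 1008 N·m clockwise.
The upward force F acts at the right end, arm 2.34 m, giving F × 2.34 counterclockwise.
For rotational equilibrium, F × 2.34 = 1008, so F = 1008 / 2.34 = 431 N.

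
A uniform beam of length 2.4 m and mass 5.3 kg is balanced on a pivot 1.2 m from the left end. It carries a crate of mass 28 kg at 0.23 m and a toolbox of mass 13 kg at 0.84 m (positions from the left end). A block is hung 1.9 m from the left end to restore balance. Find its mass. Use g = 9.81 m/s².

m ≈ 45.5 kg

Choose the pivot (at 1.2 m from the left end) as the axis so the support reaction has zero arm there.
Beam weight: acts at the pivot, moment arm 0 → no torque.
Crate: 28 × 9.81 = 274.7 N down at 0.23 m → arm 0.97 m, τ = 274.7 × 0.97 = 266.5 N·m counterclockwise.
Toolbox: 13 × 9.81 = 127.5 N down at 0.84 m → arm 0.36 m, τ = 127.5 × 0.36 = 45.9 N·m counterclockwise.
Net moment of known loads = 312.4 N·m counterclockwise.
An unknown mass m at 1.9 m has arm 0.7 m; its moment is m·g·0.7 clockwise.
Στ = 0 ⇒ m × 9.81 × 0.7 = 312.4 ⇒ m = 312.4 / (9.81 × 0.7) = 45.5 kg.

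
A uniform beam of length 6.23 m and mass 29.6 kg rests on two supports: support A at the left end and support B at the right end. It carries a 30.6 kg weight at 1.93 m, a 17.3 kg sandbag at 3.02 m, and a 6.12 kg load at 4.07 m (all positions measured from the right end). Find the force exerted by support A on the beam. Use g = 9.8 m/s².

R_A ≈ 359 N

Sum moments about support B (its reaction then has zero moment arm).
Beam weight: 29.6 × 9.8 = 290.1 N down at 3.115 m → arm 3.115 m, τ = 290.1 × 3.115 = 903.7 N·m counterclockwise.
Weight: 30.6 × 9.8 = 299.9 N down at 1.93 m → arm 1.93 m, τ = 299.9 × 1.93 = 578.8 N·m counterclockwise.
Sandbag: 17.3 × 9.8 = 169.5 N down at 3.02 m → arm 3.02 m, τ = 169.5 × 3.02 = 511.9 N·m counterclockwise.
Load: 6.12 × 9.8 = 59.98 N down at 4.07 m → arm 4.07 m, τ = 59.98 × 4.07 = 244.1 N·m counterclockwise.
Net load moment about support B = 2238 N·m counterclockwise.
Reaction R at support A is upward at 6.23 m, arm 6.23 m → moment R × 6.23 clockwise.
Στ = 0 ⇒ R × 6.23 = 2238 ⇒ R = 359 N.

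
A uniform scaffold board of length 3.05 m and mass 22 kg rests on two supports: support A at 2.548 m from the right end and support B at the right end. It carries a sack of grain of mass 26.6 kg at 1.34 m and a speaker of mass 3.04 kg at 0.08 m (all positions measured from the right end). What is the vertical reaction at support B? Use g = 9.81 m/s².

R_B ≈ 239 N

Take moments about support A.
Beam weight: 22 × 9.81 = 215.8 N down at 1.525 m → arm 1.023 m, τ = 215.8 × 1.023 = 220.8 N·m clockwise.
Sack of grain: 26.6 × 9.81 = 260.9 N down at 1.34 m → arm 1.208 m, τ = 260.9 × 1.208 = 315.2 N·m clockwise.
Speaker: 3.04 × 9.81 = 29.82 N down at 0.08 m → arm 2.468 m, τ = 29.82 × 2.468 = 73.6 N·m clockwise.
Net load moment about support A = 609.6 N·m clockwise.
Reaction R at support B is upward at 0 m, arm 2.548 m → moment R × 2.548 counterclockwise.
Balancing moments: R × 2.548 = 609.6, giving R = 239 N.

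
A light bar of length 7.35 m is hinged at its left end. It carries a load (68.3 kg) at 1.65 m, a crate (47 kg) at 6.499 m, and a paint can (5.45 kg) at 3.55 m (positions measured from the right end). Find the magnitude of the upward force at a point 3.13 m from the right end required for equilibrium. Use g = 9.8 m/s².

Sum moments about the left end (the unknown pivot reaction has zero arm there).
Load: 68.3 × 9.8 = 669.3 N down at 1.65 m → arm 5.7 m, τ = 669.3 × 5.7 = 3815 N·m clockwise.
Crate: 47 × 9.8 = 460.6 N down at 6.499 m → arm 0.851 m, τ = 460.6 × 0.851 = 392 N·m clockwise.
Paint can: 5.45 × 9.8 = 53.41 N down at 3.55 m → arm 3.8 m, τ = 53.41 × 3.8 = 203 N·m clockwise.
Net moment of the loads = 4410 N·m clockwise.
The upward force F acts at a point 3.13 m from the right end, arm 4.22 m, giving F × 4.22 counterclockwise.
Στ = 0 ⇒ F × 4.22 = 4410 ⇒ F = 4410 / 4.22 = 1050 N.

F ≈ 1050 N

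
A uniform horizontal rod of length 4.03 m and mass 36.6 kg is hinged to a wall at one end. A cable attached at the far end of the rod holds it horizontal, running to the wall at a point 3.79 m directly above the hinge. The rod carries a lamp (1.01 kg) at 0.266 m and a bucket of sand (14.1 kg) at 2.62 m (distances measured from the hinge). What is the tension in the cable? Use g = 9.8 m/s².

T ≈ 394 N

Taking torques about the hinge:
Beam weight: 36.6 × 9.8 = 358.7 N down at 2.015 m → arm 2.015 m, τ = 358.7 × 2.015 = 722.8 N·m clockwise.
Lamp: 1.01 × 9.8 = 9.898 N down at 0.266 m → arm 0.266 m, τ = 9.898 × 0.266 = 2.633 N·m clockwise.
Bucket of sand: 14.1 × 9.8 = 138.2 N down at 2.62 m → arm 2.62 m, τ = 138.2 × 2.62 = 362.1 N·m clockwise.
Total clockwise load moment = 1088 N·m.
The cable tension T acts at 4.03 m; only its component perpendicular to the rod, T sinθ, produces torque. sinθ = h/√(h²+d²) = 3.79/√(3.79²+4.03²) = 0.6851.
For rotational equilibrium, T × 4.03 × 0.6851 = 1088, so T = 1088 / 2.761 = 394 N.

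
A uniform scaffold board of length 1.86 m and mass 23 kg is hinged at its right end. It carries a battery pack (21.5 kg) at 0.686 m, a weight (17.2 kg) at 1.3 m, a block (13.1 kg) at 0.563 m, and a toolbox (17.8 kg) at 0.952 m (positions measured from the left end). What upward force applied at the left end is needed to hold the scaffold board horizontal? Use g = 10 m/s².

Take moments about the right end.
Beam weight: 23 × 10 = 230 N down at 0.93 m → arm 0.93 m, τ = 230 × 0.93 = 213.9 N·m counterclockwise.
Battery pack: 21.5 × 10 = 215 N down at 0.686 m → arm 1.174 m, τ = 215 × 1.174 = 252.4 N·m counterclockwise.
Weight: 17.2 × 10 = 172 N down at 1.3 m → arm 0.56 m, τ = 172 × 0.56 = 96.32 N·m counterclockwise.
Block: 13.1 × 10 = 131 N down at 0.563 m → arm 1.297 m, τ = 131 × 1.297 = 169.9 N·m counterclockwise.
Toolbox: 17.8 × 10 = 178 N down at 0.952 m → arm 0.908 m, τ = 178 × 0.908 = 161.6 N·m counterclockwise.
Net moment of the loads = 894.1 N·m counterclockwise.
The upward force F acts at the left end, arm 1.86 m, giving F × 1.86 clockwise.
Setting net torque to zero: F × 1.86 = 894.1 → F = 894.1 / 1.86 = 481 N.

F ≈ 481 N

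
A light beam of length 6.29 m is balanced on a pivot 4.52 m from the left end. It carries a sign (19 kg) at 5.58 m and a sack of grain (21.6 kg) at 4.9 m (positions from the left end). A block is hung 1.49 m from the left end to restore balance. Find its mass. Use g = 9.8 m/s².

m ≈ 9.36 kg

Take moments about the pivot (at 4.52 m from the left end).
Sign: 19 × 9.8 = 186.2 N down at 5.58 m → arm 1.06 m, τ = 186.2 × 1.06 = 197.4 N·m clockwise.
Sack of grain: 21.6 × 9.8 = 211.7 N down at 4.9 m → arm 0.38 m, τ = 211.7 × 0.38 = 80.45 N·m clockwise.
Net moment of known loads = 277.9 N·m clockwise.
An unknown mass m at 1.49 m has arm 3.03 m; its moment is m·g·3.03 counterclockwise.
Στ = 0 ⇒ m × 9.8 × 3.03 = 277.9 ⇒ m = 277.9 / (9.8 × 3.03) = 9.36 kg.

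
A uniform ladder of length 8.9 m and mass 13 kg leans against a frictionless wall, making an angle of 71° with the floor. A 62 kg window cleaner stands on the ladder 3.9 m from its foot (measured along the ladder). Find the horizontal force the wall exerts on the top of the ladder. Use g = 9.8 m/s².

About the foot of the ladder:
Ladder weight 13×9.8 = 127.4 N acts at 4.45 m along the ladder; its horizontal arm is 4.45·cos71° = 1.449 m → τ = 184.6 N·m clockwise.
Window cleaner: 62×9.8 = 607.6 N at 3.9 m → arm 1.27 m → τ = 771.7 N·m clockwise.
Wall normal N acts horizontally at the top; its moment arm is the height L sinθ = 8.9·sin71° = 8.415 m, counterclockwise.
Balancing moments: N × 8.415 = 956.3, giving N = 114 N.

N_wall ≈ 114 N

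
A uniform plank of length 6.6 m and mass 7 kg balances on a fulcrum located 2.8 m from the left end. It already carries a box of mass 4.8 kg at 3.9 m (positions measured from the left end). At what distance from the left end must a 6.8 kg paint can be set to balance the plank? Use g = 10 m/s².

About the fulcrum (at 2.8 m from the left end):
Beam weight: 7 × 10 = 70 N down at 3.3 m → arm 0.5 m, τ = 70 × 0.5 = 35 N·m clockwise.
Box: 4.8 × 10 = 48 N down at 3.9 m → arm 1.1 m, τ = 48 × 1.1 = 52.8 N·m clockwise.
Net moment of existing loads = 87.8 N·m clockwise.
The paint can weighs 6.8 × 10 = 68 N and must supply an equal counterclockwise moment, so its lever arm about the fulcrum is 87.8 / 68 = 1.29 m.
That puts it at 2.8 − 1.29 = 1.51 m from the left end.

x ≈ 1.51 m from the left end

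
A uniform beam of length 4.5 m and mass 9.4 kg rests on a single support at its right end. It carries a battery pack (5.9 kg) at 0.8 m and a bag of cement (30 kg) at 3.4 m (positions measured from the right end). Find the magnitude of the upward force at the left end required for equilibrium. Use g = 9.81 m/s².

Choose the right end as the axis so the unknown pivot reaction has zero arm there.
Beam weight: 9.4 × 9.81 = 92.21 N down at 2.25 m → arm 2.25 m, τ = 92.21 × 2.25 = 207.5 N·m counterclockwise.
Battery pack: 5.9 × 9.81 = 57.88 N down at 0.8 m → arm 0.8 m, τ = 57.88 × 0.8 = 46.3 N·m counterclockwise.
Bag of cement: 30 × 9.81 = 294.3 N down at 3.4 m → arm 3.4 m, τ = 294.3 × 3.4 = 1001 N·m counterclockwise.
Net moment of the loads = 1255 N·m counterclockwise.
The upward force F acts at the left end, arm 4.5 m, giving F × 4.5 clockwise.
Στ = 0 ⇒ F × 4.5 = 1255 ⇒ F = 1255 / 4.5 = 279 N.

F ≈ 279 N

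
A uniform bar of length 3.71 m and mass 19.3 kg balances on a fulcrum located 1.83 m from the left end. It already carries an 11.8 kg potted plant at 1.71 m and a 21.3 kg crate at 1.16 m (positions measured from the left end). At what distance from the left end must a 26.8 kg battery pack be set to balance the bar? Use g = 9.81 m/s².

About the fulcrum (at 1.83 m from the left end):
Beam weight: 19.3 × 9.81 = 189.3 N down at 1.855 m → arm 0.025 m, τ = 189.3 × 0.025 = 4.733 N·m clockwise.
Potted plant: 11.8 × 9.81 = 115.8 N down at 1.71 m → arm 0.12 m, τ = 115.8 × 0.12 = 13.9 N·m counterclockwise.
Crate: 21.3 × 9.81 = 209 N down at 1.16 m → arm 0.67 m, τ = 209 × 0.67 = 140 N·m counterclockwise.
Net moment of existing loads = 149.2 N·m counterclockwise.
The battery pack weighs 26.8 × 9.81 = 262.9 N and must supply an equal clockwise moment, so its lever arm about the fulcrum is 149.2 / 262.9 = 0.568 m.
That puts it at 1.83 + 0.568 = 2.4 m from the left end.

x ≈ 2.4 m from the left end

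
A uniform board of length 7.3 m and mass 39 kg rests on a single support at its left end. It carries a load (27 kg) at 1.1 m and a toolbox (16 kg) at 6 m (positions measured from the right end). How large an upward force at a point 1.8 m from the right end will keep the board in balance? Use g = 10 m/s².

Sum moments about the left end (the unknown pivot reaction has zero arm there).
Beam weight: 39 × 10 = 390 N down at 3.65 m → arm 3.65 m, τ = 390 × 3.65 = 1424 N·m clockwise.
Load: 27 × 10 = 270 N down at 1.1 m → arm 6.2 m, τ = 270 × 6.2 = 1674 N·m clockwise.
Toolbox: 16 × 10 = 160 N down at 6 m → arm 1.3 m, τ = 160 × 1.3 = 208 N·m clockwise.
Net moment of the loads = 3306 N·m clockwise.
The upward force F acts at a point 1.8 m from the right end, arm 5.5 m, giving F × 5.5 counterclockwise.
For rotational equilibrium, F × 5.5 = 3306, so F = 3306 / 5.5 = 601 N.

F ≈ 601 N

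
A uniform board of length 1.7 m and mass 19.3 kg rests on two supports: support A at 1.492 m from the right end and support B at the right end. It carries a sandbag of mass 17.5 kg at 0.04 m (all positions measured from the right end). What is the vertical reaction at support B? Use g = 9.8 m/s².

Take moments about support A.
Beam weight: 19.3 × 9.8 = 189.1 N down at 0.85 m → arm 0.642 m, τ = 189.1 × 0.642 = 121.4 N·m clockwise.
Sandbag: 17.5 × 9.8 = 171.5 N down at 0.04 m → arm 1.452 m, τ = 171.5 × 1.452 = 249 N·m clockwise.
Net load moment about support A = 370.4 N·m clockwise.
Reaction R at support B is upward at 0 m, arm 1.492 m → moment R × 1.492 counterclockwise.
Setting net torque to zero: R × 1.492 = 370.4 → R = 248 N.

R_B ≈ 248 N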